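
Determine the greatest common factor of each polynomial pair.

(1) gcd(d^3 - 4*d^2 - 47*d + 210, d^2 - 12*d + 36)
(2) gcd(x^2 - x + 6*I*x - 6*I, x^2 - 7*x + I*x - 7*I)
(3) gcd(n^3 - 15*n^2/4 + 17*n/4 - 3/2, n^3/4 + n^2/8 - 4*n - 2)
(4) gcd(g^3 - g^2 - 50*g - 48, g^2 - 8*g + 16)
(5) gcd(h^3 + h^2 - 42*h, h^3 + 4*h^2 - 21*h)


(1) = gcd((d - 6)*(d - 5)*(d + 7), (d - 6)^2) = d - 6
(2) = gcd((x - 1)*(x + 6*I), (x - 7)*(x + I)) = 1
(3) = 1
(4) = gcd((g - 8)*(g + 1)*(g + 6), (g - 4)^2) = 1
(5) = h^2 + 7*h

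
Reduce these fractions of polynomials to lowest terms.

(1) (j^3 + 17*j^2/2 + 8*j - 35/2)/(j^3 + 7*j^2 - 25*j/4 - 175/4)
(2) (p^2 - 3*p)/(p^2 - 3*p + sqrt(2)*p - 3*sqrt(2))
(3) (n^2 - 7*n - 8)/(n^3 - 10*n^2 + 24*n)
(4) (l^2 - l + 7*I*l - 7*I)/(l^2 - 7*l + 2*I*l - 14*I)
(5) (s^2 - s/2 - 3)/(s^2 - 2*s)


(1) = (2*j - 2)/(2*j - 5)
(2) = p/(p + sqrt(2))
(3) = (n^2 - 7*n - 8)/(n^3 - 10*n^2 + 24*n)
(4) = (l^2 + l*(-1 + 7*I) - 7*I)/(l^2 + l*(-7 + 2*I) - 14*I)
(5) = (2*s + 3)/(2*s)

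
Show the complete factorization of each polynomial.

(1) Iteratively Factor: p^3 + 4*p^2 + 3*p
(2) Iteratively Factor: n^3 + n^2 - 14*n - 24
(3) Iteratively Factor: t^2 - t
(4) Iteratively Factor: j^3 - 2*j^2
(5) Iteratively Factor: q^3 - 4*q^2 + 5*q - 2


(1) = (p + 3)*(p^2 + p) = (p + 1)*(p + 3)*(p)
(2) = (n + 3)*(n^2 - 2*n - 8) = (n + 2)*(n + 3)*(n - 4)
(3) = (t)*(t - 1)
(4) = (j)*(j^2 - 2*j) = j*(j - 2)*(j)
(5) = (q - 1)*(q^2 - 3*q + 2) = (q - 1)^2*(q - 2)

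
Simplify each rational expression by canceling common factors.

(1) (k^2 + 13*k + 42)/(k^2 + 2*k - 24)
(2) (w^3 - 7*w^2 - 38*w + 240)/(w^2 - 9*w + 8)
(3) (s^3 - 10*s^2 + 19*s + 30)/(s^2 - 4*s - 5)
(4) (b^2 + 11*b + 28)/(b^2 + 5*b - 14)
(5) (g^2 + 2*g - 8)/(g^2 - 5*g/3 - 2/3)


(1) = (k + 7)/(k - 4)
(2) = (w^2 + w - 30)/(w - 1)
(3) = s - 6
(4) = (b + 4)/(b - 2)
(5) = (3*g + 12)/(3*g + 1)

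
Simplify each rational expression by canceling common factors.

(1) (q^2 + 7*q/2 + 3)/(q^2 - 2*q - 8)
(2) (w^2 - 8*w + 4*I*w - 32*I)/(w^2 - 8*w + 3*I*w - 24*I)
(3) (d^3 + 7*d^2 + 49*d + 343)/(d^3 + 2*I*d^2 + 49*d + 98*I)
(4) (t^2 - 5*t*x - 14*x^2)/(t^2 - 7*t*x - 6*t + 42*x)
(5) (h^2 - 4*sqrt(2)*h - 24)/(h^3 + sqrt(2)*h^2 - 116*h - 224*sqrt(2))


(1) = (2*q + 3)/(2*q - 8)
(2) = (w + 4*I)/(w + 3*I)
(3) = (d + 7)/(d + 2*I)
(4) = (t + 2*x)/(t - 6)
(5) = (h - 6*sqrt(2))/(h^2 - sqrt(2)*h - 112)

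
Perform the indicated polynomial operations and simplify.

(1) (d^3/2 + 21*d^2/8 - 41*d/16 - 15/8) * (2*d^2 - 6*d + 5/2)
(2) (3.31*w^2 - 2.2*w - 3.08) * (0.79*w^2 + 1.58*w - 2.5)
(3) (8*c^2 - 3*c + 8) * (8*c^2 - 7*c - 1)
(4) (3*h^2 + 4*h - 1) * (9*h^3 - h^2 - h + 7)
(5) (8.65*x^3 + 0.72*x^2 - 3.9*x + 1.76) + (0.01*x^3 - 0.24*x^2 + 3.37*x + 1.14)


(1) = d^5 + 9*d^4/4 - 157*d^3/8 + 291*d^2/16 + 155*d/32 - 75/16
(2) = 2.6149*w^4 + 3.4918*w^3 - 14.1842*w^2 + 0.6336*w + 7.7
(3) = 64*c^4 - 80*c^3 + 77*c^2 - 53*c - 8
(4) = 27*h^5 + 33*h^4 - 16*h^3 + 18*h^2 + 29*h - 7
(5) = 8.66*x^3 + 0.48*x^2 - 0.53*x + 2.9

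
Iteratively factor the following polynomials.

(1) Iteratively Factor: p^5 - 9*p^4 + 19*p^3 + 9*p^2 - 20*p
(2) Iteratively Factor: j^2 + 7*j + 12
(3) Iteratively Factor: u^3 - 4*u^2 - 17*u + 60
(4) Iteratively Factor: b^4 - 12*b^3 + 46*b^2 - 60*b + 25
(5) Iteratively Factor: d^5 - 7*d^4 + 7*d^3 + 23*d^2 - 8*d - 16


(1) = (p - 1)*(p^4 - 8*p^3 + 11*p^2 + 20*p) = (p - 5)*(p - 1)*(p^3 - 3*p^2 - 4*p) = (p - 5)*(p - 4)*(p - 1)*(p^2 + p) = p*(p - 5)*(p - 4)*(p - 1)*(p + 1)
(2) = (j + 4)*(j + 3)
(3) = (u - 3)*(u^2 - u - 20) = (u - 3)*(u + 4)*(u - 5)
(4) = (b - 1)*(b^3 - 11*b^2 + 35*b - 25) = (b - 5)*(b - 1)*(b^2 - 6*b + 5) = (b - 5)*(b - 1)^2*(b - 5)
(5) = (d + 1)*(d^4 - 8*d^3 + 15*d^2 + 8*d - 16) = (d - 4)*(d + 1)*(d^3 - 4*d^2 - d + 4) = (d - 4)^2*(d + 1)*(d^2 - 1) = (d - 4)^2*(d + 1)^2*(d - 1)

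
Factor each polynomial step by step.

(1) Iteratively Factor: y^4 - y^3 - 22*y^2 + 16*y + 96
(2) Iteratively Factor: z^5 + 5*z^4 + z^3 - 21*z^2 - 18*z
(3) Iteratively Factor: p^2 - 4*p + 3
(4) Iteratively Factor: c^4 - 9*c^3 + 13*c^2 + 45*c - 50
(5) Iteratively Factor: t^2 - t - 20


(1) = (y + 2)*(y^3 - 3*y^2 - 16*y + 48) = (y - 3)*(y + 2)*(y^2 - 16) = (y - 3)*(y + 2)*(y + 4)*(y - 4)
(2) = (z + 3)*(z^4 + 2*z^3 - 5*z^2 - 6*z) = (z + 1)*(z + 3)*(z^3 + z^2 - 6*z) = (z - 2)*(z + 1)*(z + 3)*(z^2 + 3*z) = (z - 2)*(z + 1)*(z + 3)^2*(z)
(3) = (p - 1)*(p - 3)
(4) = (c - 1)*(c^3 - 8*c^2 + 5*c + 50) = (c - 5)*(c - 1)*(c^2 - 3*c - 10) = (c - 5)*(c - 1)*(c + 2)*(c - 5)
(5) = (t + 4)*(t - 5)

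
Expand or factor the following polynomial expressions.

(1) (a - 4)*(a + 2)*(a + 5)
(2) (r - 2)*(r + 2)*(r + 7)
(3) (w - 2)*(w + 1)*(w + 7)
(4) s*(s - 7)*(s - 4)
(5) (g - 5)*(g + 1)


(1) = a^3 + 3*a^2 - 18*a - 40
(2) = r^3 + 7*r^2 - 4*r - 28
(3) = w^3 + 6*w^2 - 9*w - 14
(4) = s^3 - 11*s^2 + 28*s
(5) = g^2 - 4*g - 5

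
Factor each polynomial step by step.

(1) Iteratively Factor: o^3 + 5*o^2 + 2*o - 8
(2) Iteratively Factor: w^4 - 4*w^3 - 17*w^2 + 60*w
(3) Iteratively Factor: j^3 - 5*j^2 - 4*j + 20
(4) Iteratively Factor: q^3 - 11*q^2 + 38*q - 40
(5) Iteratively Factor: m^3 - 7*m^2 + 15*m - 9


(1) = (o + 4)*(o^2 + o - 2) = (o - 1)*(o + 4)*(o + 2)
(2) = (w + 4)*(w^3 - 8*w^2 + 15*w) = (w - 5)*(w + 4)*(w^2 - 3*w) = (w - 5)*(w - 3)*(w + 4)*(w)
(3) = (j + 2)*(j^2 - 7*j + 10) = (j - 5)*(j + 2)*(j - 2)
(4) = (q - 4)*(q^2 - 7*q + 10) = (q - 4)*(q - 2)*(q - 5)
(5) = (m - 3)*(m^2 - 4*m + 3) = (m - 3)^2*(m - 1)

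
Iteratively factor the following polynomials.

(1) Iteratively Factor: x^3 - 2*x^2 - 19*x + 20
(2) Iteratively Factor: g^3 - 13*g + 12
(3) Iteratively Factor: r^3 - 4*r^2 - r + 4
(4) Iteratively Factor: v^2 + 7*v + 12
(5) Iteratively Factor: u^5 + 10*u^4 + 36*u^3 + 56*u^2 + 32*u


(1) = (x - 5)*(x^2 + 3*x - 4) = (x - 5)*(x + 4)*(x - 1)
(2) = (g + 4)*(g^2 - 4*g + 3) = (g - 3)*(g + 4)*(g - 1)
(3) = (r + 1)*(r^2 - 5*r + 4) = (r - 1)*(r + 1)*(r - 4)
(4) = (v + 4)*(v + 3)
(5) = (u + 2)*(u^4 + 8*u^3 + 20*u^2 + 16*u) = u*(u + 2)*(u^3 + 8*u^2 + 20*u + 16) = u*(u + 2)*(u + 4)*(u^2 + 4*u + 4) = u*(u + 2)^2*(u + 4)*(u + 2)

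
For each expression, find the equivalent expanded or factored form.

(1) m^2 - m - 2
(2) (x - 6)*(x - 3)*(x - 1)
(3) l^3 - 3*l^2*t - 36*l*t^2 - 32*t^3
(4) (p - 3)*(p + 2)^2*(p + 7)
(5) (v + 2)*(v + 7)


(1) = (m - 2)*(m + 1)
(2) = x^3 - 10*x^2 + 27*x - 18
(3) = (l - 8*t)*(l + t)*(l + 4*t)
(4) = p^4 + 8*p^3 - p^2 - 68*p - 84
(5) = v^2 + 9*v + 14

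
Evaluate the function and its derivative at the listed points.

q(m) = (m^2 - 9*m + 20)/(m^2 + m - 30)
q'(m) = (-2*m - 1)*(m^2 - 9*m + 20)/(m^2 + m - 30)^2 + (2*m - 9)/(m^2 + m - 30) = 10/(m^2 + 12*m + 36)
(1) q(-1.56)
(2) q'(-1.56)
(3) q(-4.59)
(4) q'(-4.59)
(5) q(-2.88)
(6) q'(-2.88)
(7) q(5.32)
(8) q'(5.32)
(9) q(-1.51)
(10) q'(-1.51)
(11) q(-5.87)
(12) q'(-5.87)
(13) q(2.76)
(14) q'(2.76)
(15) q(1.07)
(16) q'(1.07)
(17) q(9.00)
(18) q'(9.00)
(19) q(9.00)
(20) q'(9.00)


(1) = -1.25
(2) = 0.51
(3) = -6.09
(4) = 5.03
(5) = -2.21
(6) = 1.03
(7) = 0.12
(8) = 0.08
(9) = -1.23
(10) = 0.50
(11) = -75.92
(12) = 591.72
(13) = -0.14
(14) = 0.13
(15) = -0.41
(16) = 0.20
(17) = 0.33
(18) = 0.04
(19) = 0.33
(20) = 0.04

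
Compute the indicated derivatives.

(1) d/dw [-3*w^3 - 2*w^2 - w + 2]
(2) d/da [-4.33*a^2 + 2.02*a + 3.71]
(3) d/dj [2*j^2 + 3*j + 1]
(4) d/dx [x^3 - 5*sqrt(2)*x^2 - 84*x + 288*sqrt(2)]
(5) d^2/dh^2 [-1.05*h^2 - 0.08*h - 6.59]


(1) = -9*w^2 - 4*w - 1
(2) = 2.02 - 8.66*a
(3) = 4*j + 3
(4) = 3*x^2 - 10*sqrt(2)*x - 84
(5) = -2.10000000000000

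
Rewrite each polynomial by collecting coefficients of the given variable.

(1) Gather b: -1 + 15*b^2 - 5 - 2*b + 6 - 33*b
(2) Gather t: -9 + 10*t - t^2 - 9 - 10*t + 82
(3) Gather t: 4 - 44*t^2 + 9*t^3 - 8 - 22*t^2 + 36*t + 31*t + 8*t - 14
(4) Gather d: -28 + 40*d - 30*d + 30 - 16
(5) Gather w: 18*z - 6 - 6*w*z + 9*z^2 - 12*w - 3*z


(1) = 15*b^2 - 35*b
(2) = 64 - t^2
(3) = 9*t^3 - 66*t^2 + 75*t - 18
(4) = 10*d - 14
(5) = w*(-6*z - 12) + 9*z^2 + 15*z - 6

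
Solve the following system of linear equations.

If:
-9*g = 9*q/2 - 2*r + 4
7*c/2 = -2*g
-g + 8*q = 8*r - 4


Then:
c = 160*r/1071 + 16/153
g = -40*r/153 - 28/153
q = 148*r/153 - 80/153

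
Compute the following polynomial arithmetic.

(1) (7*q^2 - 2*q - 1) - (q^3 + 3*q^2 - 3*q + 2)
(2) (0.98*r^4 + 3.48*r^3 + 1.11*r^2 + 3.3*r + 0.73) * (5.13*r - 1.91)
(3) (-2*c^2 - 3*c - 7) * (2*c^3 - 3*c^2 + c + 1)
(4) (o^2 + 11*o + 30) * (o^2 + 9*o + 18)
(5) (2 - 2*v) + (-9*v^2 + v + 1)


(1) = -q^3 + 4*q^2 + q - 3
(2) = 5.0274*r^5 + 15.9806*r^4 - 0.9525*r^3 + 14.8089*r^2 - 2.5581*r - 1.3943
(3) = -4*c^5 - 7*c^3 + 16*c^2 - 10*c - 7
(4) = o^4 + 20*o^3 + 147*o^2 + 468*o + 540
(5) = -9*v^2 - v + 3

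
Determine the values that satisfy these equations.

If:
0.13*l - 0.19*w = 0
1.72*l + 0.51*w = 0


Then:
l = 0.00
w = 0.00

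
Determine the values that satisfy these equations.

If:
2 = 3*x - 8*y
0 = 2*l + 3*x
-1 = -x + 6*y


Then:
l = -3/5
x = 2/5
y = -1/10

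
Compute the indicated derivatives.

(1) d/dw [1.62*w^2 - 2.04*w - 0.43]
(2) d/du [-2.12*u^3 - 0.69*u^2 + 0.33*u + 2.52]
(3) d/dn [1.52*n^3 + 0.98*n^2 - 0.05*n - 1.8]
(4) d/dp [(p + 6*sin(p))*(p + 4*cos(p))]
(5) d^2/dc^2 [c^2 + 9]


(1) = 3.24*w - 2.04
(2) = -6.36*u^2 - 1.38*u + 0.33
(3) = 4.56*n^2 + 1.96*n - 0.05
(4) = -(p + 6*sin(p))*(4*sin(p) - 1) + (p + 4*cos(p))*(6*cos(p) + 1)
(5) = 2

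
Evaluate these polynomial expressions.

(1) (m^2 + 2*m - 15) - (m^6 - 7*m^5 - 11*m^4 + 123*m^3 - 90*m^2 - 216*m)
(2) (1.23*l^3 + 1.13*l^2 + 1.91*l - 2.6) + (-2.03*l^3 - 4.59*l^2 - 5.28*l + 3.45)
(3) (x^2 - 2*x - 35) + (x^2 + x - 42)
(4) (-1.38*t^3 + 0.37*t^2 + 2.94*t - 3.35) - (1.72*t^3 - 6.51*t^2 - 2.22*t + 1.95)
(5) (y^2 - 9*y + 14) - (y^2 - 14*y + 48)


(1) = -m^6 + 7*m^5 + 11*m^4 - 123*m^3 + 91*m^2 + 218*m - 15
(2) = -0.8*l^3 - 3.46*l^2 - 3.37*l + 0.85
(3) = 2*x^2 - x - 77
(4) = -3.1*t^3 + 6.88*t^2 + 5.16*t - 5.3
(5) = 5*y - 34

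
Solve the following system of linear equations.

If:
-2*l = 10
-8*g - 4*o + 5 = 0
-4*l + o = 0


Then:
g = 85/8
l = -5
o = -20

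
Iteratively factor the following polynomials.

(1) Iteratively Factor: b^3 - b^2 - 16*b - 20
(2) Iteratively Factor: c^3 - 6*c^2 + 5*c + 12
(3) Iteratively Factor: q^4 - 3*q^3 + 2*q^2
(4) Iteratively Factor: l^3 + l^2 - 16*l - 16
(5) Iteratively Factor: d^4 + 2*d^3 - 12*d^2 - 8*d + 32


(1) = (b + 2)*(b^2 - 3*b - 10) = (b + 2)^2*(b - 5)
(2) = (c - 4)*(c^2 - 2*c - 3) = (c - 4)*(c + 1)*(c - 3)
(3) = (q - 2)*(q^3 - q^2) = q*(q - 2)*(q^2 - q) = q*(q - 2)*(q - 1)*(q)
(4) = (l + 1)*(l^2 - 16) = (l + 1)*(l + 4)*(l - 4)
(5) = (d - 2)*(d^3 + 4*d^2 - 4*d - 16) = (d - 2)^2*(d^2 + 6*d + 8) = (d - 2)^2*(d + 2)*(d + 4)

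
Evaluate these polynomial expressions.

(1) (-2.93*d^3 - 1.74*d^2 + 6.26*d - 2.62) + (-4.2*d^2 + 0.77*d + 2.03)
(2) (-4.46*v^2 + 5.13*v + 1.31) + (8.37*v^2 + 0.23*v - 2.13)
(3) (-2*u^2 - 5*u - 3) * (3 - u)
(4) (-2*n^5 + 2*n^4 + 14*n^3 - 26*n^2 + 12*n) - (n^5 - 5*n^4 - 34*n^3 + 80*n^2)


(1) = -2.93*d^3 - 5.94*d^2 + 7.03*d - 0.59
(2) = 3.91*v^2 + 5.36*v - 0.82
(3) = 2*u^3 - u^2 - 12*u - 9
(4) = -3*n^5 + 7*n^4 + 48*n^3 - 106*n^2 + 12*n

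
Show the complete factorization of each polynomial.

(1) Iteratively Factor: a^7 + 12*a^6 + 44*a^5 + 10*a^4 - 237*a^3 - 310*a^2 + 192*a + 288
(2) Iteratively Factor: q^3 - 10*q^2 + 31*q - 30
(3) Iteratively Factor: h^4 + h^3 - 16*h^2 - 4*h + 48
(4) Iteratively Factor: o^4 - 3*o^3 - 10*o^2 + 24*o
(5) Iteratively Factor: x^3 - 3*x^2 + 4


(1) = (a + 4)*(a^6 + 8*a^5 + 12*a^4 - 38*a^3 - 85*a^2 + 30*a + 72) = (a + 3)*(a + 4)*(a^5 + 5*a^4 - 3*a^3 - 29*a^2 + 2*a + 24) = (a - 2)*(a + 3)*(a + 4)*(a^4 + 7*a^3 + 11*a^2 - 7*a - 12) = (a - 2)*(a - 1)*(a + 3)*(a + 4)*(a^3 + 8*a^2 + 19*a + 12) = (a - 2)*(a - 1)*(a + 3)*(a + 4)^2*(a^2 + 4*a + 3) = (a - 2)*(a - 1)*(a + 3)^2*(a + 4)^2*(a + 1)
(2) = (q - 3)*(q^2 - 7*q + 10) = (q - 3)*(q - 2)*(q - 5)
(3) = (h - 2)*(h^3 + 3*h^2 - 10*h - 24) = (h - 2)*(h + 2)*(h^2 + h - 12) = (h - 3)*(h - 2)*(h + 2)*(h + 4)
(4) = (o + 3)*(o^3 - 6*o^2 + 8*o) = o*(o + 3)*(o^2 - 6*o + 8) = o*(o - 4)*(o + 3)*(o - 2)
(5) = (x - 2)*(x^2 - x - 2) = (x - 2)*(x + 1)*(x - 2)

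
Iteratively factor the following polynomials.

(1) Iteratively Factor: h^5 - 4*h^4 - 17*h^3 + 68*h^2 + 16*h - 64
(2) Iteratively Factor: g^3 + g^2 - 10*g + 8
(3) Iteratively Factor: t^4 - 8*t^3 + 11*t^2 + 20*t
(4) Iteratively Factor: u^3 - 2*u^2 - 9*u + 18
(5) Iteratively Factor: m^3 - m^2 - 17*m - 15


(1) = (h + 1)*(h^4 - 5*h^3 - 12*h^2 + 80*h - 64) = (h - 1)*(h + 1)*(h^3 - 4*h^2 - 16*h + 64) = (h - 4)*(h - 1)*(h + 1)*(h^2 - 16) = (h - 4)^2*(h - 1)*(h + 1)*(h + 4)
(2) = (g + 4)*(g^2 - 3*g + 2) = (g - 1)*(g + 4)*(g - 2)
(3) = (t - 5)*(t^3 - 3*t^2 - 4*t) = (t - 5)*(t - 4)*(t^2 + t) = t*(t - 5)*(t - 4)*(t + 1)
(4) = (u - 3)*(u^2 + u - 6) = (u - 3)*(u - 2)*(u + 3)
(5) = (m + 1)*(m^2 - 2*m - 15) = (m - 5)*(m + 1)*(m + 3)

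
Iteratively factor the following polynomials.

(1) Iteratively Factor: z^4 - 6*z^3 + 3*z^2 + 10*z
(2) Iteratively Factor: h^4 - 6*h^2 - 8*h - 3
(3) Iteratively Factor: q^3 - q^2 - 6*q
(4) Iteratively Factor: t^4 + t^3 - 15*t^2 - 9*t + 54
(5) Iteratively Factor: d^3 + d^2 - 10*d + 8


(1) = (z + 1)*(z^3 - 7*z^2 + 10*z) = (z - 2)*(z + 1)*(z^2 - 5*z) = z*(z - 2)*(z + 1)*(z - 5)
(2) = (h - 3)*(h^3 + 3*h^2 + 3*h + 1) = (h - 3)*(h + 1)*(h^2 + 2*h + 1) = (h - 3)*(h + 1)^2*(h + 1)
(3) = (q + 2)*(q^2 - 3*q) = q*(q + 2)*(q - 3)
(4) = (t + 3)*(t^3 - 2*t^2 - 9*t + 18) = (t - 2)*(t + 3)*(t^2 - 9) = (t - 2)*(t + 3)^2*(t - 3)
(5) = (d - 1)*(d^2 + 2*d - 8) = (d - 2)*(d - 1)*(d + 4)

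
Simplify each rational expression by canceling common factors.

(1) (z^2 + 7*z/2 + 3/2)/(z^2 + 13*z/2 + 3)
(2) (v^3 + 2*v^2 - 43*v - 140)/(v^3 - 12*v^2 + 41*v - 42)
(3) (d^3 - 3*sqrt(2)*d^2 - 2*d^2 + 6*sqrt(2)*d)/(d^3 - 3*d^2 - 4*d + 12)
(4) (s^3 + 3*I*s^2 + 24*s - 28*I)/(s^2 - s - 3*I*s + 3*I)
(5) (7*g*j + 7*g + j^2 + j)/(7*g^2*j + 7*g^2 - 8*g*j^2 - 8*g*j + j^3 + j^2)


(1) = (z + 3)/(z + 6)
(2) = (v^2 + 9*v + 20)/(v^2 - 5*v + 6)
(3) = (d^2 - 3*sqrt(2)*d)/(d^2 - d - 6)
(4) = (s^3 + 3*I*s^2 + 24*s - 28*I)/(s^2 + s*(-1 - 3*I) + 3*I)
(5) = (7*g + j)/(7*g^2 - 8*g*j + j^2)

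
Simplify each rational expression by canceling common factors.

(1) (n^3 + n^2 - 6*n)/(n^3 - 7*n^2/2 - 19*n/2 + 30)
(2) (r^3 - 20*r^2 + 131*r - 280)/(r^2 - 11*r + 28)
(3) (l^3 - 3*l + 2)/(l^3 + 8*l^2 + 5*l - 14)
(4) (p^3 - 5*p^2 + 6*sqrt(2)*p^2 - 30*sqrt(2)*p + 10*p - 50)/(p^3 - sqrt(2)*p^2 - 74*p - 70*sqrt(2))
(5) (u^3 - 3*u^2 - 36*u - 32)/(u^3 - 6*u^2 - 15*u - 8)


(1) = (2*n^2 - 4*n)/(2*n^2 - 13*n + 20)
(2) = (r^2 - 13*r + 40)/(r - 4)
(3) = (l - 1)/(l + 7)
(4) = (p - 5)/(p - 7*sqrt(2))
(5) = (u + 4)/(u + 1)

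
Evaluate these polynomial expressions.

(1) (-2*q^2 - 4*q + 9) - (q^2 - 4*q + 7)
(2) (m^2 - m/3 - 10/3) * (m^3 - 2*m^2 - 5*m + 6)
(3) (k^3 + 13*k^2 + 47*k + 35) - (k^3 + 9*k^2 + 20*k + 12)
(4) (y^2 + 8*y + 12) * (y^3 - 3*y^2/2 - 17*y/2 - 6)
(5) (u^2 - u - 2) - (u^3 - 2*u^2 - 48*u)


(1) = 2 - 3*q^2
(2) = m^5 - 7*m^4/3 - 23*m^3/3 + 43*m^2/3 + 44*m/3 - 20
(3) = 4*k^2 + 27*k + 23
(4) = y^5 + 13*y^4/2 - 17*y^3/2 - 92*y^2 - 150*y - 72
(5) = -u^3 + 3*u^2 + 47*u - 2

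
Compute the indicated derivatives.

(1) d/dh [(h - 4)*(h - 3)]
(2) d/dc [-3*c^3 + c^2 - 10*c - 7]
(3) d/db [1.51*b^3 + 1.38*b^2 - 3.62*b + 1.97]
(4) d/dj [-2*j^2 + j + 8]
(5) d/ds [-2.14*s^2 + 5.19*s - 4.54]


(1) = 2*h - 7
(2) = -9*c^2 + 2*c - 10
(3) = 4.53*b^2 + 2.76*b - 3.62
(4) = 1 - 4*j
(5) = 5.19 - 4.28*s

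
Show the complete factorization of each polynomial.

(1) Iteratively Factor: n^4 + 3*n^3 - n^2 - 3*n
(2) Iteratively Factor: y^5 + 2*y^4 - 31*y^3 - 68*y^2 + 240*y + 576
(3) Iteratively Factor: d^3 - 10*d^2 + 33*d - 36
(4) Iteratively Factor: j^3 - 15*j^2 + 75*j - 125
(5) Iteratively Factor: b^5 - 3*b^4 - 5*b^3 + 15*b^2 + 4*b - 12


(1) = (n)*(n^3 + 3*n^2 - n - 3) = n*(n + 3)*(n^2 - 1) = n*(n + 1)*(n + 3)*(n - 1)
(2) = (y - 4)*(y^4 + 6*y^3 - 7*y^2 - 96*y - 144) = (y - 4)^2*(y^3 + 10*y^2 + 33*y + 36) = (y - 4)^2*(y + 4)*(y^2 + 6*y + 9) = (y - 4)^2*(y + 3)*(y + 4)*(y + 3)
(3) = (d - 3)*(d^2 - 7*d + 12) = (d - 4)*(d - 3)*(d - 3)
(4) = (j - 5)*(j^2 - 10*j + 25) = (j - 5)^2*(j - 5)
(5) = (b - 2)*(b^4 - b^3 - 7*b^2 + b + 6) = (b - 2)*(b + 2)*(b^3 - 3*b^2 - b + 3) = (b - 2)*(b + 1)*(b + 2)*(b^2 - 4*b + 3) = (b - 2)*(b - 1)*(b + 1)*(b + 2)*(b - 3)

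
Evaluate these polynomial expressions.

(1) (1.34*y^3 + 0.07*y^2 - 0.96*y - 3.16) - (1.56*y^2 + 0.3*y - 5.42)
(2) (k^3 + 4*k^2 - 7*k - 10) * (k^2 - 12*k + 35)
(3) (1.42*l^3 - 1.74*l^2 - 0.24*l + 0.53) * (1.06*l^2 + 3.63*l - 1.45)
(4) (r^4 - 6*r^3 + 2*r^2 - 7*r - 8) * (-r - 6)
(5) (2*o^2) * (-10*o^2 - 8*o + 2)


(1) = 1.34*y^3 - 1.49*y^2 - 1.26*y + 2.26
(2) = k^5 - 8*k^4 - 20*k^3 + 214*k^2 - 125*k - 350
(3) = 1.5052*l^5 + 3.3102*l^4 - 8.6296*l^3 + 2.2136*l^2 + 2.2719*l - 0.7685
(4) = -r^5 + 34*r^3 - 5*r^2 + 50*r + 48
(5) = -20*o^4 - 16*o^3 + 4*o^2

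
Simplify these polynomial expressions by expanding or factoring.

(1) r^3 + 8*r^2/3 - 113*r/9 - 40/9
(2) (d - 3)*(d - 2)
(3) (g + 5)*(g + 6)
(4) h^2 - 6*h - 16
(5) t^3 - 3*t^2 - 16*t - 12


(1) = (r - 8/3)*(r + 1/3)*(r + 5)
(2) = d^2 - 5*d + 6
(3) = g^2 + 11*g + 30
(4) = (h - 8)*(h + 2)
(5) = (t - 6)*(t + 1)*(t + 2)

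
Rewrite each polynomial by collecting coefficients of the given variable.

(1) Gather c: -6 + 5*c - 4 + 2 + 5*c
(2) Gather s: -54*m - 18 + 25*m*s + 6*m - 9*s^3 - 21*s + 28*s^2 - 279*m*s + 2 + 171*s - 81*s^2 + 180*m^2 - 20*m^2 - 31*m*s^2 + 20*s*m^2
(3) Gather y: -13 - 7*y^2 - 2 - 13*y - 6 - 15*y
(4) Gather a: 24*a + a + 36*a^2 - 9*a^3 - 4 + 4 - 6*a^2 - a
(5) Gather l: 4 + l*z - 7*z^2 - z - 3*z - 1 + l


(1) = 10*c - 8
(2) = 160*m^2 - 48*m - 9*s^3 + s^2*(-31*m - 53) + s*(20*m^2 - 254*m + 150) - 16
(3) = -7*y^2 - 28*y - 21
(4) = -9*a^3 + 30*a^2 + 24*a
(5) = l*(z + 1) - 7*z^2 - 4*z + 3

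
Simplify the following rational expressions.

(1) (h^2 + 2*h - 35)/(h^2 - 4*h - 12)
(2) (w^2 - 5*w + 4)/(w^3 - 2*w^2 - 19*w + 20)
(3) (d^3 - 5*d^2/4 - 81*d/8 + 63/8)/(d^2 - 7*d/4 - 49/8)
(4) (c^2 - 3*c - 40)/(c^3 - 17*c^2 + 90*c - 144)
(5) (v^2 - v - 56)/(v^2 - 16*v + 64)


(1) = (h^2 + 2*h - 35)/(h^2 - 4*h - 12)
(2) = (w - 4)/(w^2 - w - 20)
(3) = (4*d^2 + 9*d - 9)/(4*d + 7)
(4) = (c + 5)/(c^2 - 9*c + 18)
(5) = (v + 7)/(v - 8)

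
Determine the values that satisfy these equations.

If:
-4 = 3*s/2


Then:
s = -8/3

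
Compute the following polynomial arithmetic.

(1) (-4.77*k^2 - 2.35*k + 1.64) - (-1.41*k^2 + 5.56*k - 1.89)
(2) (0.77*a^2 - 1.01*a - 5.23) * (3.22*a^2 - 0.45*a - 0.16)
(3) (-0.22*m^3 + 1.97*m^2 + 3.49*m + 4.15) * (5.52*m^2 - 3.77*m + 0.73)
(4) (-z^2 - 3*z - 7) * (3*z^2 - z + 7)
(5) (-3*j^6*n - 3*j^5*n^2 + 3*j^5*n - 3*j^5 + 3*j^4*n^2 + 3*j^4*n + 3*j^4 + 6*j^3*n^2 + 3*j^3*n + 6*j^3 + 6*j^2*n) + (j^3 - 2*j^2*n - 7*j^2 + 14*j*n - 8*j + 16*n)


(1) = -3.36*k^2 - 7.91*k + 3.53
(2) = 2.4794*a^4 - 3.5987*a^3 - 16.5093*a^2 + 2.5151*a + 0.8368
(3) = -1.2144*m^5 + 11.7038*m^4 + 11.6773*m^3 + 11.1888*m^2 - 13.0978*m + 3.0295
(4) = -3*z^4 - 8*z^3 - 25*z^2 - 14*z - 49
(5) = -3*j^6*n - 3*j^5*n^2 + 3*j^5*n - 3*j^5 + 3*j^4*n^2 + 3*j^4*n + 3*j^4 + 6*j^3*n^2 + 3*j^3*n + 7*j^3 + 4*j^2*n - 7*j^2 + 14*j*n - 8*j + 16*n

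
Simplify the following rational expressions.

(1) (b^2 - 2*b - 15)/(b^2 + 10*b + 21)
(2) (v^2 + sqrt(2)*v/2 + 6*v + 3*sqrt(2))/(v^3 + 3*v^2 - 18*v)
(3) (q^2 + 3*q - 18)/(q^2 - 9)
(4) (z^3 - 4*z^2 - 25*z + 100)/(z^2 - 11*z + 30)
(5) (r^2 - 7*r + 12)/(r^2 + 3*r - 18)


(1) = (b - 5)/(b + 7)
(2) = (2*v + sqrt(2))/(2*v^2 - 6*v)
(3) = (q + 6)/(q + 3)
(4) = (z^2 + z - 20)/(z - 6)
(5) = (r - 4)/(r + 6)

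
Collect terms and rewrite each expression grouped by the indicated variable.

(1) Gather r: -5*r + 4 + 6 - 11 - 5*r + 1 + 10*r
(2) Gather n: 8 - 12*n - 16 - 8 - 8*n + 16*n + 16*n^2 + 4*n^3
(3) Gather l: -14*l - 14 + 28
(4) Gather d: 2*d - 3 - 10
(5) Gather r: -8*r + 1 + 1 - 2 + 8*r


(1) = 0
(2) = 4*n^3 + 16*n^2 - 4*n - 16
(3) = 14 - 14*l
(4) = 2*d - 13
(5) = 0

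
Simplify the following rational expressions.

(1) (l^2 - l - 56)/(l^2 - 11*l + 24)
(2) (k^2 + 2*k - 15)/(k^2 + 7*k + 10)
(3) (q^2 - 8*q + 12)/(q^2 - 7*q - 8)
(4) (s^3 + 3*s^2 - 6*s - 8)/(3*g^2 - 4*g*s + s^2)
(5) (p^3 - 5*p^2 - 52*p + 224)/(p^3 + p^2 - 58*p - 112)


(1) = (l + 7)/(l - 3)
(2) = (k - 3)/(k + 2)
(3) = (q^2 - 8*q + 12)/(q^2 - 7*q - 8)
(4) = (s^3 + 3*s^2 - 6*s - 8)/(3*g^2 - 4*g*s + s^2)
(5) = (p - 4)/(p + 2)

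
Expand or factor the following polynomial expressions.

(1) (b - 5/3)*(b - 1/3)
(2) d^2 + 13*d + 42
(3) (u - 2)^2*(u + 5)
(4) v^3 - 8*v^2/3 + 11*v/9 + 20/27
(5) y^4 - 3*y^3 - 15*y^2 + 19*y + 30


(1) = b^2 - 2*b + 5/9
(2) = (d + 6)*(d + 7)
(3) = u^3 + u^2 - 16*u + 20
(4) = (v - 5/3)*(v - 4/3)*(v + 1/3)
(5) = (y - 5)*(y - 2)*(y + 1)*(y + 3)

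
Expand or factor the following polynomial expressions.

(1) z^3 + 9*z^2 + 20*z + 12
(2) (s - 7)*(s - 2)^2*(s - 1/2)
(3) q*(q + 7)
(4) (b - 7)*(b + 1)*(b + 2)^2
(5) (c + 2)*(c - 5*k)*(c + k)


(1) = (z + 1)*(z + 2)*(z + 6)
(2) = s^4 - 23*s^3/2 + 75*s^2/2 - 44*s + 14
(3) = q^2 + 7*q
(4) = b^4 - 2*b^3 - 27*b^2 - 52*b - 28
(5) = c^3 - 4*c^2*k + 2*c^2 - 5*c*k^2 - 8*c*k - 10*k^2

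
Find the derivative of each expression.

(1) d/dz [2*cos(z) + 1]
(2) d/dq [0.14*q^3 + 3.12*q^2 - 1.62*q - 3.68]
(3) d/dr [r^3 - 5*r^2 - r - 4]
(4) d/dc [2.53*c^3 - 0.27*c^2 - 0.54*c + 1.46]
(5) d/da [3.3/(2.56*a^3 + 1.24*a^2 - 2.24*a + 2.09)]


(1) = -2*sin(z)
(2) = 0.42*q^2 + 6.24*q - 1.62
(3) = 3*r^2 - 10*r - 1
(4) = 7.59*c^2 - 0.54*c - 0.54
(5) = (-25.344*a^2 - 8.184*a + 7.392)/(2.56*a^3 + 1.24*a^2 - 2.24*a + 2.09)^2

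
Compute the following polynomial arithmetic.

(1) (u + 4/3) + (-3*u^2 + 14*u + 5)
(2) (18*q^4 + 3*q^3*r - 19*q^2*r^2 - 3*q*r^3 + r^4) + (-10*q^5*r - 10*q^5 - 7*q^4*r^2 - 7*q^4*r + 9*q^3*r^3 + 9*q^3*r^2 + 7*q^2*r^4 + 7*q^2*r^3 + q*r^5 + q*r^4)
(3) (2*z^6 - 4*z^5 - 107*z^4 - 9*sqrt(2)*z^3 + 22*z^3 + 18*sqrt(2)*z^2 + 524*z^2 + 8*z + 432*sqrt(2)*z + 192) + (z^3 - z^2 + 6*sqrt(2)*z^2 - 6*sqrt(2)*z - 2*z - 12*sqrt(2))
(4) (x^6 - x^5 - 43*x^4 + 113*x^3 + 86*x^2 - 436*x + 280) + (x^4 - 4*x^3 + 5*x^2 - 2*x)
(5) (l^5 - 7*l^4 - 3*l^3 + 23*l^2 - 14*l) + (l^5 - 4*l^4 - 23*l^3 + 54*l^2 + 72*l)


(1) = -3*u^2 + 15*u + 19/3
(2) = -10*q^5*r - 10*q^5 - 7*q^4*r^2 - 7*q^4*r + 18*q^4 + 9*q^3*r^3 + 9*q^3*r^2 + 3*q^3*r + 7*q^2*r^4 + 7*q^2*r^3 - 19*q^2*r^2 + q*r^5 + q*r^4 - 3*q*r^3 + r^4
(3) = 2*z^6 - 4*z^5 - 107*z^4 - 9*sqrt(2)*z^3 + 23*z^3 + 24*sqrt(2)*z^2 + 523*z^2 + 6*z + 426*sqrt(2)*z - 12*sqrt(2) + 192
(4) = x^6 - x^5 - 42*x^4 + 109*x^3 + 91*x^2 - 438*x + 280
(5) = 2*l^5 - 11*l^4 - 26*l^3 + 77*l^2 + 58*l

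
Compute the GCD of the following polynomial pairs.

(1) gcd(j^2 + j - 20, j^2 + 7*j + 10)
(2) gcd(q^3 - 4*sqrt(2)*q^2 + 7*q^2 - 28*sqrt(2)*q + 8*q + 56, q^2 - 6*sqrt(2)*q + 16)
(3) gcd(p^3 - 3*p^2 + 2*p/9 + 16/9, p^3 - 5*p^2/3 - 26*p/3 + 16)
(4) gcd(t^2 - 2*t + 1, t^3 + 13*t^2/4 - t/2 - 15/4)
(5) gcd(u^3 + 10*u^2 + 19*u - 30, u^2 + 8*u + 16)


(1) = j + 5
(2) = q - 2*sqrt(2)
(3) = p - 8/3
(4) = t - 1
(5) = 1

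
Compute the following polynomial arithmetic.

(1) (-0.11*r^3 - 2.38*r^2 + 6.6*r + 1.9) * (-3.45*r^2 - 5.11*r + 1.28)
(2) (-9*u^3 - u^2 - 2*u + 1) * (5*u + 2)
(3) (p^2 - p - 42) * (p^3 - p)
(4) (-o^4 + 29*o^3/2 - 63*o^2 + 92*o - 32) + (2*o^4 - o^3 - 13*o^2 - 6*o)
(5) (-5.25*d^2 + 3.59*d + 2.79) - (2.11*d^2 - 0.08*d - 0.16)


(1) = 0.3795*r^5 + 8.7731*r^4 - 10.749*r^3 - 43.3274*r^2 - 1.261*r + 2.432
(2) = -45*u^4 - 23*u^3 - 12*u^2 + u + 2
(3) = p^5 - p^4 - 43*p^3 + p^2 + 42*p
(4) = o^4 + 27*o^3/2 - 76*o^2 + 86*o - 32
(5) = -7.36*d^2 + 3.67*d + 2.95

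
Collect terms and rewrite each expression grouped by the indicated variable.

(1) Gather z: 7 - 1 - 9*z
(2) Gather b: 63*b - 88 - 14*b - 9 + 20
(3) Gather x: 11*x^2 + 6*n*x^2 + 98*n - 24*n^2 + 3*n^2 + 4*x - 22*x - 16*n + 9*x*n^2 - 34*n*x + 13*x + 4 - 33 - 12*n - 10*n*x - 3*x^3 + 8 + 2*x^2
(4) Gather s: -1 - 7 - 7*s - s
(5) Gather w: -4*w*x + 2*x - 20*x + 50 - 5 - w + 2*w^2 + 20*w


(1) = 6 - 9*z
(2) = 49*b - 77
(3) = -21*n^2 + 70*n - 3*x^3 + x^2*(6*n + 13) + x*(9*n^2 - 44*n - 5) - 21
(4) = -8*s - 8
(5) = 2*w^2 + w*(19 - 4*x) - 18*x + 45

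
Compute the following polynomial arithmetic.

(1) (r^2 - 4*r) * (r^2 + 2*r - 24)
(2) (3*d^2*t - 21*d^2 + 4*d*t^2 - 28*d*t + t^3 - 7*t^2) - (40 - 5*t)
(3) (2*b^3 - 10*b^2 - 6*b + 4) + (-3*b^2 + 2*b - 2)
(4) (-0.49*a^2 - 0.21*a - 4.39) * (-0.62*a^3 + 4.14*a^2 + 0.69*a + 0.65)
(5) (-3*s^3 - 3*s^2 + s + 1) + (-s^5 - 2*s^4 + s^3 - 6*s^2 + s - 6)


(1) = r^4 - 2*r^3 - 32*r^2 + 96*r
(2) = 3*d^2*t - 21*d^2 + 4*d*t^2 - 28*d*t + t^3 - 7*t^2 + 5*t - 40
(3) = 2*b^3 - 13*b^2 - 4*b + 2
(4) = 0.3038*a^5 - 1.8984*a^4 + 1.5143*a^3 - 18.638*a^2 - 3.1656*a - 2.8535
(5) = -s^5 - 2*s^4 - 2*s^3 - 9*s^2 + 2*s - 5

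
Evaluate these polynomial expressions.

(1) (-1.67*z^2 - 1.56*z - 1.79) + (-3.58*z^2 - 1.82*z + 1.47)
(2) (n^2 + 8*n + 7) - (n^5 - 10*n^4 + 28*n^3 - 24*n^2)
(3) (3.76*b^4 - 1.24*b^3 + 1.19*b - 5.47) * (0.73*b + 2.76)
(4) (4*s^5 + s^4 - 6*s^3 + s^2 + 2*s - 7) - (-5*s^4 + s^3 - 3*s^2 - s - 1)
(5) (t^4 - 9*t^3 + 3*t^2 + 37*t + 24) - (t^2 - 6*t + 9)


(1) = -5.25*z^2 - 3.38*z - 0.32
(2) = -n^5 + 10*n^4 - 28*n^3 + 25*n^2 + 8*n + 7
(3) = 2.7448*b^5 + 9.4724*b^4 - 3.4224*b^3 + 0.8687*b^2 - 0.7087*b - 15.0972
(4) = 4*s^5 + 6*s^4 - 7*s^3 + 4*s^2 + 3*s - 6
(5) = t^4 - 9*t^3 + 2*t^2 + 43*t + 15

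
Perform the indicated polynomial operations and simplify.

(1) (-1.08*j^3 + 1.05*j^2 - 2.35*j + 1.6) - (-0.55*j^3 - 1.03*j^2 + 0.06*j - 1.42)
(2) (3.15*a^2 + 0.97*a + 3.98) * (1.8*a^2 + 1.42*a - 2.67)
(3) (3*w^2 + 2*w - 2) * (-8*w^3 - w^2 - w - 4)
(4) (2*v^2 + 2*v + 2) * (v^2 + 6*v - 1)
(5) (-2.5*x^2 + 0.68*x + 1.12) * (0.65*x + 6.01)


(1) = -0.53*j^3 + 2.08*j^2 - 2.41*j + 3.02
(2) = 5.67*a^4 + 6.219*a^3 + 0.1309*a^2 + 3.0617*a - 10.6266
(3) = -24*w^5 - 19*w^4 + 11*w^3 - 12*w^2 - 6*w + 8
(4) = 2*v^4 + 14*v^3 + 12*v^2 + 10*v - 2
(5) = -1.625*x^3 - 14.583*x^2 + 4.8148*x + 6.7312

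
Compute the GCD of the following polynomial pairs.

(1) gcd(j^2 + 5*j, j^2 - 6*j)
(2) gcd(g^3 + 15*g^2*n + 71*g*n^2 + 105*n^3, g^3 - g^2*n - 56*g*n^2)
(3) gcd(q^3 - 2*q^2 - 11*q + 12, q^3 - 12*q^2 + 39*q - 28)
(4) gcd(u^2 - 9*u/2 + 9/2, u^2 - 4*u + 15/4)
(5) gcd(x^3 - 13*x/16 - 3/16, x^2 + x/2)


(1) = j
(2) = gcd((g + 3*n)*(g + 5*n)*(g + 7*n), g*(g - 8*n)*(g + 7*n)) = g + 7*n
(3) = gcd((q - 4)*(q - 1)*(q + 3), (q - 7)*(q - 4)*(q - 1)) = q^2 - 5*q + 4
(4) = gcd((u - 3)*(u - 3/2), (u - 5/2)*(u - 3/2)) = u - 3/2
(5) = gcd((x - 1)*(x + 1/4)*(x + 3/4), x*(x + 1/2)) = 1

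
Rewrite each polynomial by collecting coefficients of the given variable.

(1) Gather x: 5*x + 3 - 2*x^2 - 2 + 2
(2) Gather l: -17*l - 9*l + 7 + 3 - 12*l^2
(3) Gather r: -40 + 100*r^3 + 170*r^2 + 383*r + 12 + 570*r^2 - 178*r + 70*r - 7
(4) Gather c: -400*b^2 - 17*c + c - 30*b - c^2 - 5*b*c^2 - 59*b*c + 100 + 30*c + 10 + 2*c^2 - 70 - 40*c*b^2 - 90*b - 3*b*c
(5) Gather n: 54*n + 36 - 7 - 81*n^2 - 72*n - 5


(1) = -2*x^2 + 5*x + 3
(2) = -12*l^2 - 26*l + 10
(3) = 100*r^3 + 740*r^2 + 275*r - 35
(4) = -400*b^2 - 120*b + c^2*(1 - 5*b) + c*(-40*b^2 - 62*b + 14) + 40
(5) = -81*n^2 - 18*n + 24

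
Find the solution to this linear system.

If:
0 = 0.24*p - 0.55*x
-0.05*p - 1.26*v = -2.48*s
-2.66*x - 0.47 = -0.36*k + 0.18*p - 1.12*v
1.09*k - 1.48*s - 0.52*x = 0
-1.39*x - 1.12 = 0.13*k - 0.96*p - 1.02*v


Then:
k = 0.83
p = 0.68
s = 0.51
v = 0.97
x = 0.30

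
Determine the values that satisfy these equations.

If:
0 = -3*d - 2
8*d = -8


Then:
No Solution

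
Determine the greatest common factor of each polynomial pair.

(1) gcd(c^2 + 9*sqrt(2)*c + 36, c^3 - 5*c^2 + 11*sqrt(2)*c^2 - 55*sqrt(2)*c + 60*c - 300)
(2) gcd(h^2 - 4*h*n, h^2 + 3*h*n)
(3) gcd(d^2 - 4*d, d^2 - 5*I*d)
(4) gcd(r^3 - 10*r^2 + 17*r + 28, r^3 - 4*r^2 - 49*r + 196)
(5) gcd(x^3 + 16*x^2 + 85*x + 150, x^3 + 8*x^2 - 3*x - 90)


(1) = c + 6*sqrt(2)
(2) = h
(3) = d
(4) = gcd((r - 7)*(r - 4)*(r + 1), (r - 7)*(r - 4)*(r + 7)) = r^2 - 11*r + 28
(5) = gcd((x + 5)^2*(x + 6), (x - 3)*(x + 5)*(x + 6)) = x^2 + 11*x + 30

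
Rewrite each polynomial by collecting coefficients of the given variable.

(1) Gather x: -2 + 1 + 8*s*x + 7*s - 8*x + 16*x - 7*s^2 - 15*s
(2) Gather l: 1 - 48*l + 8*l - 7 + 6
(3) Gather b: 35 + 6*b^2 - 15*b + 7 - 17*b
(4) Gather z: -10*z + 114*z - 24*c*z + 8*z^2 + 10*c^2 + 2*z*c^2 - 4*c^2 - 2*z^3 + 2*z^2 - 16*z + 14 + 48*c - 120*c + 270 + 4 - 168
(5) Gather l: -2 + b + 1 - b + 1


(1) = -7*s^2 - 8*s + x*(8*s + 8) - 1
(2) = -40*l
(3) = 6*b^2 - 32*b + 42
(4) = 6*c^2 - 72*c - 2*z^3 + 10*z^2 + z*(2*c^2 - 24*c + 88) + 120
(5) = 0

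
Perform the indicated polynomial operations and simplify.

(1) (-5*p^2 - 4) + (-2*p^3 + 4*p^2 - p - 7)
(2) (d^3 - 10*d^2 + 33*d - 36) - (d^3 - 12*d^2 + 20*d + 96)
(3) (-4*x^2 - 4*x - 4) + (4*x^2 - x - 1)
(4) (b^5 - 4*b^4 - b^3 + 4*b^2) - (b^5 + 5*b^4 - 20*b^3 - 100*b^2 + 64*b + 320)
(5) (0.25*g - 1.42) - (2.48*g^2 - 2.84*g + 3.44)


(1) = -2*p^3 - p^2 - p - 11
(2) = 2*d^2 + 13*d - 132
(3) = -5*x - 5
(4) = -9*b^4 + 19*b^3 + 104*b^2 - 64*b - 320
(5) = -2.48*g^2 + 3.09*g - 4.86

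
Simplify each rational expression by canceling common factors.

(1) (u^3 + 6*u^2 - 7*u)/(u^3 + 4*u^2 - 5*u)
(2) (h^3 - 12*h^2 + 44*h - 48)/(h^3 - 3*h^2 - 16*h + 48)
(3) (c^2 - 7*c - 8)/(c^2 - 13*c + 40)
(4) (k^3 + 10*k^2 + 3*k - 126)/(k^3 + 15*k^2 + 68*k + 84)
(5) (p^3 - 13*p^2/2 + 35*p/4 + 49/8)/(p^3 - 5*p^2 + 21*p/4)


(1) = (u + 7)/(u + 5)
(2) = (h^2 - 8*h + 12)/(h^2 + h - 12)
(3) = (c + 1)/(c - 5)
(4) = (k - 3)/(k + 2)
(5) = (4*p^2 - 12*p - 7)/(4*p^2 - 6*p)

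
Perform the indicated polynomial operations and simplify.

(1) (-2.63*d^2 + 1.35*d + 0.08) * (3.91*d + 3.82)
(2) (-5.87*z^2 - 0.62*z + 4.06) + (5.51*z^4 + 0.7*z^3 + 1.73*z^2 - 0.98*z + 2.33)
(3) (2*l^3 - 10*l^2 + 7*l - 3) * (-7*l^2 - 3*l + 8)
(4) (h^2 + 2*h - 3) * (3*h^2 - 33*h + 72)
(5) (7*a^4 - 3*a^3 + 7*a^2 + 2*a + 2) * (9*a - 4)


(1) = -10.2833*d^3 - 4.7681*d^2 + 5.4698*d + 0.3056
(2) = 5.51*z^4 + 0.7*z^3 - 4.14*z^2 - 1.6*z + 6.39
(3) = -14*l^5 + 64*l^4 - 3*l^3 - 80*l^2 + 65*l - 24
(4) = 3*h^4 - 27*h^3 - 3*h^2 + 243*h - 216
(5) = 63*a^5 - 55*a^4 + 75*a^3 - 10*a^2 + 10*a - 8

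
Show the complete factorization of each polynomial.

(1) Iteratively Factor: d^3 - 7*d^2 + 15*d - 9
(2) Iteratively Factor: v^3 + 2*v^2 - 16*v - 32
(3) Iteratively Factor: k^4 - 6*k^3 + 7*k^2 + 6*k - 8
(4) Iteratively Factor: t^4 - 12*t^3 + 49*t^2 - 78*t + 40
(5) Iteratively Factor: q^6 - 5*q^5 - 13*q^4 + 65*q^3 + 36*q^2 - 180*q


(1) = (d - 1)*(d^2 - 6*d + 9) = (d - 3)*(d - 1)*(d - 3)
(2) = (v - 4)*(v^2 + 6*v + 8) = (v - 4)*(v + 2)*(v + 4)
(3) = (k + 1)*(k^3 - 7*k^2 + 14*k - 8) = (k - 1)*(k + 1)*(k^2 - 6*k + 8) = (k - 2)*(k - 1)*(k + 1)*(k - 4)
(4) = (t - 2)*(t^3 - 10*t^2 + 29*t - 20) = (t - 4)*(t - 2)*(t^2 - 6*t + 5) = (t - 5)*(t - 4)*(t - 2)*(t - 1)
(5) = (q - 5)*(q^5 - 13*q^3 + 36*q) = q*(q - 5)*(q^4 - 13*q^2 + 36) = q*(q - 5)*(q - 2)*(q^3 + 2*q^2 - 9*q - 18) = q*(q - 5)*(q - 2)*(q + 2)*(q^2 - 9) = q*(q - 5)*(q - 2)*(q + 2)*(q + 3)*(q - 3)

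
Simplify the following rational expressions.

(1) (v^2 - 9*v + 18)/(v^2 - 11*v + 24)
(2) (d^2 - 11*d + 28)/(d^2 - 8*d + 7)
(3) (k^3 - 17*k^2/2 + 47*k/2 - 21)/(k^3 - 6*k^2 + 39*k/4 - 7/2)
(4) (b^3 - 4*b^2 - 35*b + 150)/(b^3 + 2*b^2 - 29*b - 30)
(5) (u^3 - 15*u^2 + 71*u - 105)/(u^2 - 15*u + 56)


(1) = (v - 6)/(v - 8)
(2) = (d - 4)/(d - 1)
(3) = (2*k - 6)/(2*k - 1)
(4) = (b - 5)/(b + 1)
(5) = (u^2 - 8*u + 15)/(u - 8)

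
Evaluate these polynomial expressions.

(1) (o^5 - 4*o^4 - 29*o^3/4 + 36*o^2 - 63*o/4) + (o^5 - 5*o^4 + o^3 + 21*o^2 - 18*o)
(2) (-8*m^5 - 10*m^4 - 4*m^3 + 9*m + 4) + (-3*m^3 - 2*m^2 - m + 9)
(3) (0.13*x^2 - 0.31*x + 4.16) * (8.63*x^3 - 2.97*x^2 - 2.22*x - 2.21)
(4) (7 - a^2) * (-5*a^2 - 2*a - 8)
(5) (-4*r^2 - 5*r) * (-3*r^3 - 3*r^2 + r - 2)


(1) = 2*o^5 - 9*o^4 - 25*o^3/4 + 57*o^2 - 135*o/4
(2) = -8*m^5 - 10*m^4 - 7*m^3 - 2*m^2 + 8*m + 13
(3) = 1.1219*x^5 - 3.0614*x^4 + 36.5329*x^3 - 11.9543*x^2 - 8.5501*x - 9.1936
(4) = 5*a^4 + 2*a^3 - 27*a^2 - 14*a - 56
(5) = 12*r^5 + 27*r^4 + 11*r^3 + 3*r^2 + 10*r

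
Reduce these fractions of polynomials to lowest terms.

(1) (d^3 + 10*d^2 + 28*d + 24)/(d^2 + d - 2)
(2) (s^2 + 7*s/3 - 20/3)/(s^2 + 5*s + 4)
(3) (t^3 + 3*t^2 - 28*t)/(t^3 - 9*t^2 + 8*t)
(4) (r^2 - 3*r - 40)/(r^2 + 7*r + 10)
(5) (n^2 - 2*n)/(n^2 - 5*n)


(1) = (d^2 + 8*d + 12)/(d - 1)
(2) = (3*s - 5)/(3*s + 3)
(3) = (t^2 + 3*t - 28)/(t^2 - 9*t + 8)
(4) = (r - 8)/(r + 2)
(5) = (n - 2)/(n - 5)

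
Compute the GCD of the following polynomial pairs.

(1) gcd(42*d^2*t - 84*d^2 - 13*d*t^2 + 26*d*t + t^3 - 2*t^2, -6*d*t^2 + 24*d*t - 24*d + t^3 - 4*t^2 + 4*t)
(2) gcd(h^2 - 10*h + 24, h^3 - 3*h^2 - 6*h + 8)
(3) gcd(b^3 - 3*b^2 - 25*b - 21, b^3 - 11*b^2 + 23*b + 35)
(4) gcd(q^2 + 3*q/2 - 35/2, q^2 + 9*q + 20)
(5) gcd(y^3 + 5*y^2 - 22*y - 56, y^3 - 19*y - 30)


(1) = -6*d*t + 12*d + t^2 - 2*t
(2) = h - 4
(3) = gcd((b - 7)*(b + 1)*(b + 3), (b - 7)*(b - 5)*(b + 1)) = b^2 - 6*b - 7
(4) = gcd((q - 7/2)*(q + 5), (q + 4)*(q + 5)) = q + 5
(5) = gcd((y - 4)*(y + 2)*(y + 7), (y - 5)*(y + 2)*(y + 3)) = y + 2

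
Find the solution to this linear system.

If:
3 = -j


Then:
j = -3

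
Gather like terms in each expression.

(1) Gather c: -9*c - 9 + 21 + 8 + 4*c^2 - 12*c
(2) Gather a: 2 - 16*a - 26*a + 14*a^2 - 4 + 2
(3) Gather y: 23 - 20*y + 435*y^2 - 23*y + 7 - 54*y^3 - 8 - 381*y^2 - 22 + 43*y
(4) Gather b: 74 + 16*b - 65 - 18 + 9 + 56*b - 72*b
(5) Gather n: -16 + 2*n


(1) = 4*c^2 - 21*c + 20
(2) = 14*a^2 - 42*a
(3) = -54*y^3 + 54*y^2
(4) = 0
(5) = 2*n - 16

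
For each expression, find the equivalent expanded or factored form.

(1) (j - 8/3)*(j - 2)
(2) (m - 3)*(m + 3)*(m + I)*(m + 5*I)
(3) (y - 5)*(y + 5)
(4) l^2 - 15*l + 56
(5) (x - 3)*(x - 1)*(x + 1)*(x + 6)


(1) = j^2 - 14*j/3 + 16/3
(2) = m^4 + 6*I*m^3 - 14*m^2 - 54*I*m + 45
(3) = y^2 - 25
(4) = (l - 8)*(l - 7)
(5) = x^4 + 3*x^3 - 19*x^2 - 3*x + 18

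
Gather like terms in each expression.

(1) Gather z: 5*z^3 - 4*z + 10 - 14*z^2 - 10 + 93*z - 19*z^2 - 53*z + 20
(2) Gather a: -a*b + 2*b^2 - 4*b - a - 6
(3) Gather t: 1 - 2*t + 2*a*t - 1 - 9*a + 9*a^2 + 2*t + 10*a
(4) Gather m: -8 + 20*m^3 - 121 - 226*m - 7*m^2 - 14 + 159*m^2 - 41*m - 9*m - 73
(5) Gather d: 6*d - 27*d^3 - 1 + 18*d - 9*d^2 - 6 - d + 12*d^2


(1) = 5*z^3 - 33*z^2 + 36*z + 20
(2) = a*(-b - 1) + 2*b^2 - 4*b - 6
(3) = 9*a^2 + 2*a*t + a
(4) = 20*m^3 + 152*m^2 - 276*m - 216
(5) = -27*d^3 + 3*d^2 + 23*d - 7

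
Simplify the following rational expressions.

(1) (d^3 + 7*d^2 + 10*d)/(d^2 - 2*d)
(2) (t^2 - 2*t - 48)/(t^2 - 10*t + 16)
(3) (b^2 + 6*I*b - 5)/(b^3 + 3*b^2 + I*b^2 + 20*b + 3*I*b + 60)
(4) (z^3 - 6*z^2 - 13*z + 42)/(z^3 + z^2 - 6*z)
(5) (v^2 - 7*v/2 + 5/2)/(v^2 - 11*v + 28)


(1) = (d^2 + 7*d + 10)/(d - 2)
(2) = (t + 6)/(t - 2)
(3) = (b + I)/(b^2 + b*(3 - 4*I) - 12*I)
(4) = (z - 7)/z
(5) = (2*v^2 - 7*v + 5)/(2*v^2 - 22*v + 56)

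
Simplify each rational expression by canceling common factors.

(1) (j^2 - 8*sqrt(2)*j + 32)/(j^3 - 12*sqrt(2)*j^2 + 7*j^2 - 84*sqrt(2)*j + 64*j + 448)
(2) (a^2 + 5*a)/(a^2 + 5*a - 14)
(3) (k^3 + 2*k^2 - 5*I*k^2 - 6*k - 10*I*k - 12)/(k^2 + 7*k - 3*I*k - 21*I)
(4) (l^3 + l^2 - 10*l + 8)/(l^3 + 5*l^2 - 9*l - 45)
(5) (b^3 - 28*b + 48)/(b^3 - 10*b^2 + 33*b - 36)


(1) = (j - 4*sqrt(2))/(j^2 + j*(7 - 8*sqrt(2)) - 56*sqrt(2))
(2) = (a^2 + 5*a)/(a^2 + 5*a - 14)
(3) = (k^2 + k*(2 - 2*I) - 4*I)/(k + 7)
(4) = (l^3 + l^2 - 10*l + 8)/(l^3 + 5*l^2 - 9*l - 45)
(5) = (b^2 + 4*b - 12)/(b^2 - 6*b + 9)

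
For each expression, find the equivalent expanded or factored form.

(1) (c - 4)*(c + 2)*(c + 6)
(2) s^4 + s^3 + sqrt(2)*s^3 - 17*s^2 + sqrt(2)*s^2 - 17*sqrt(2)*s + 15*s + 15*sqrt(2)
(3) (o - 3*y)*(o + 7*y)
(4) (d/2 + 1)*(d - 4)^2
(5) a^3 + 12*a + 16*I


(1) = c^3 + 4*c^2 - 20*c - 48
(2) = (s - 3)*(s - 1)*(s + 5)*(s + sqrt(2))
(3) = o^2 + 4*o*y - 21*y^2
(4) = d^3/2 - 3*d^2 + 16
(5) = (a - 4*I)*(a + 2*I)^2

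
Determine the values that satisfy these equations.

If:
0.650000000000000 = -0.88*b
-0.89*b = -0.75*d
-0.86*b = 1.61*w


Then:
b = -0.74
d = -0.88
w = 0.39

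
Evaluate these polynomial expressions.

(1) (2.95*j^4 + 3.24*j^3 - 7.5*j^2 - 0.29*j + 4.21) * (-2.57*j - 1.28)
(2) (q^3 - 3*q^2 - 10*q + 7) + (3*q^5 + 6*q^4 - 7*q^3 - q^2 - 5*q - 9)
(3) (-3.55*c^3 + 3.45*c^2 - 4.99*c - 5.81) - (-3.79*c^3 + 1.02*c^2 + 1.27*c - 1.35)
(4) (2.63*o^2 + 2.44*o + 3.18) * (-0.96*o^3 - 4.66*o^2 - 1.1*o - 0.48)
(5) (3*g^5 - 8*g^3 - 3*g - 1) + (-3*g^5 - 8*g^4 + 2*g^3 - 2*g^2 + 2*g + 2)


(1) = -7.5815*j^5 - 12.1028*j^4 + 15.1278*j^3 + 10.3453*j^2 - 10.4485*j - 5.3888
(2) = 3*q^5 + 6*q^4 - 6*q^3 - 4*q^2 - 15*q - 2
(3) = 0.24*c^3 + 2.43*c^2 - 6.26*c - 4.46
(4) = -2.5248*o^5 - 14.5982*o^4 - 17.3162*o^3 - 18.7652*o^2 - 4.6692*o - 1.5264
(5) = -8*g^4 - 6*g^3 - 2*g^2 - g + 1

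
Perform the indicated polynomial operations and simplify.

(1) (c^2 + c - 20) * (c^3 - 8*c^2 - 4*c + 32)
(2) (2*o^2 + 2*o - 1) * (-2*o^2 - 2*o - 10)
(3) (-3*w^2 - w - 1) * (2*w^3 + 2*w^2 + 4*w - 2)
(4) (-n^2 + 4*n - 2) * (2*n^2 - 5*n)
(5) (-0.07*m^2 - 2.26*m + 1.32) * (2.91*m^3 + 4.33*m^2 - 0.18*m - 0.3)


(1) = c^5 - 7*c^4 - 32*c^3 + 188*c^2 + 112*c - 640
(2) = -4*o^4 - 8*o^3 - 22*o^2 - 18*o + 10
(3) = -6*w^5 - 8*w^4 - 16*w^3 - 2*w + 2
(4) = -2*n^4 + 13*n^3 - 24*n^2 + 10*n
(5) = -0.2037*m^5 - 6.8797*m^4 - 5.932*m^3 + 6.1434*m^2 + 0.4404*m - 0.396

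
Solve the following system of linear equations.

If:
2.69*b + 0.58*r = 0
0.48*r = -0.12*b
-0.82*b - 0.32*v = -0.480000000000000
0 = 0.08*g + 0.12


Then:
b = 0.00
g = -1.50
r = 0.00
v = 1.50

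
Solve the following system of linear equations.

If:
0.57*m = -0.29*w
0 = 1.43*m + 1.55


Then:
m = -1.08
w = 2.13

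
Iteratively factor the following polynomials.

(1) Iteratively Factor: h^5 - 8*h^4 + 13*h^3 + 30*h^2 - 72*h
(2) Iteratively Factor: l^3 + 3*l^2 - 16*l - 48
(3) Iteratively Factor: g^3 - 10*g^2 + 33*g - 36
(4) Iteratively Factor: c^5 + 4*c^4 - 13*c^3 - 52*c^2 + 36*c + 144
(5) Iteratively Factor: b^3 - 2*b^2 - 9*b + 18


(1) = (h + 2)*(h^4 - 10*h^3 + 33*h^2 - 36*h) = h*(h + 2)*(h^3 - 10*h^2 + 33*h - 36) = h*(h - 3)*(h + 2)*(h^2 - 7*h + 12) = h*(h - 4)*(h - 3)*(h + 2)*(h - 3)
(2) = (l - 4)*(l^2 + 7*l + 12) = (l - 4)*(l + 3)*(l + 4)
(3) = (g - 3)*(g^2 - 7*g + 12) = (g - 4)*(g - 3)*(g - 3)
(4) = (c - 3)*(c^4 + 7*c^3 + 8*c^2 - 28*c - 48) = (c - 3)*(c + 4)*(c^3 + 3*c^2 - 4*c - 12) = (c - 3)*(c + 2)*(c + 4)*(c^2 + c - 6) = (c - 3)*(c - 2)*(c + 2)*(c + 4)*(c + 3)
(5) = (b - 2)*(b^2 - 9) = (b - 3)*(b - 2)*(b + 3)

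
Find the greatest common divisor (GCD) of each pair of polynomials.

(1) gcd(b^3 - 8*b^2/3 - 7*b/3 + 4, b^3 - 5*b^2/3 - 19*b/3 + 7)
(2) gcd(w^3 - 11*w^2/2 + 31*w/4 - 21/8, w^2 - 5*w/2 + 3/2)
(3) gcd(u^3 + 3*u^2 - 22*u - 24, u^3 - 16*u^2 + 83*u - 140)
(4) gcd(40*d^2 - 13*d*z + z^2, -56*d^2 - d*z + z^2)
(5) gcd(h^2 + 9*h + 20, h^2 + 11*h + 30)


(1) = gcd((b - 3)*(b - 1)*(b + 4/3), (b - 3)*(b - 1)*(b + 7/3)) = b^2 - 4*b + 3
(2) = w - 3/2
(3) = gcd((u - 4)*(u + 1)*(u + 6), (u - 7)*(u - 5)*(u - 4)) = u - 4
(4) = -8*d + z
(5) = gcd((h + 4)*(h + 5), (h + 5)*(h + 6)) = h + 5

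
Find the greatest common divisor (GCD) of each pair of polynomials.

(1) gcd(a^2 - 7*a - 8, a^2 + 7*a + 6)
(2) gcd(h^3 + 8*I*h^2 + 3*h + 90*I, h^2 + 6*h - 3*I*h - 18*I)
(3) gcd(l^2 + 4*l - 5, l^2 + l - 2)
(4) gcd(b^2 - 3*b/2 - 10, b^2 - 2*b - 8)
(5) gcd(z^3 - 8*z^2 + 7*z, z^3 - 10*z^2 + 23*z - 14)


(1) = gcd((a - 8)*(a + 1), (a + 1)*(a + 6)) = a + 1
(2) = h - 3*I
(3) = gcd((l - 1)*(l + 5), (l - 1)*(l + 2)) = l - 1
(4) = b - 4
(5) = gcd(z*(z - 7)*(z - 1), (z - 7)*(z - 2)*(z - 1)) = z^2 - 8*z + 7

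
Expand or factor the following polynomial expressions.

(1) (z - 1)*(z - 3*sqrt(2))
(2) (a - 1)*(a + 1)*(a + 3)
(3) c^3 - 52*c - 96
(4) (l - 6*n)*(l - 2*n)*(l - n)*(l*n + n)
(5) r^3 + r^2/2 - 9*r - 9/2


(1) = z^2 - 3*sqrt(2)*z - z + 3*sqrt(2)
(2) = a^3 + 3*a^2 - a - 3
(3) = (c - 8)*(c + 2)*(c + 6)
(4) = l^4*n - 9*l^3*n^2 + l^3*n + 20*l^2*n^3 - 9*l^2*n^2 - 12*l*n^4 + 20*l*n^3 - 12*n^4
(5) = (r - 3)*(r + 1/2)*(r + 3)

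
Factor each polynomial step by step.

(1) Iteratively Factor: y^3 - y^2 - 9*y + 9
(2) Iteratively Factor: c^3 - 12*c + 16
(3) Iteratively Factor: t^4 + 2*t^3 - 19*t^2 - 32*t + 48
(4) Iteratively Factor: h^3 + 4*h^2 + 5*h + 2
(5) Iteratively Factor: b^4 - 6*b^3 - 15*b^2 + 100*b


(1) = (y - 3)*(y^2 + 2*y - 3) = (y - 3)*(y - 1)*(y + 3)
(2) = (c - 2)*(c^2 + 2*c - 8) = (c - 2)*(c + 4)*(c - 2)
(3) = (t - 4)*(t^3 + 6*t^2 + 5*t - 12) = (t - 4)*(t + 4)*(t^2 + 2*t - 3) = (t - 4)*(t + 3)*(t + 4)*(t - 1)
(4) = (h + 1)*(h^2 + 3*h + 2) = (h + 1)*(h + 2)*(h + 1)
(5) = (b - 5)*(b^3 - b^2 - 20*b) = (b - 5)*(b + 4)*(b^2 - 5*b) = b*(b - 5)*(b + 4)*(b - 5)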